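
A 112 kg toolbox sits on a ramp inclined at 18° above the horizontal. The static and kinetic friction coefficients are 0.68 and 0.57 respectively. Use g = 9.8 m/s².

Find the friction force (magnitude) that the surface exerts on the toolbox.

f ≈ 339 N (up the incline)

Perpendicular to the surface, N = m g cos θ = 112·9.8·cos 18° = 1044 N.
For equilibrium along the incline, friction must balance the weight component: f = m g sin θ = 339.2 N up the slope.
The static-friction ceiling is μ_s N = 0.68 × 1044 = 709.8 N.
Since |339.2| ≤ 709.8 N, the toolbox remains in static equilibrium and friction takes exactly the required value.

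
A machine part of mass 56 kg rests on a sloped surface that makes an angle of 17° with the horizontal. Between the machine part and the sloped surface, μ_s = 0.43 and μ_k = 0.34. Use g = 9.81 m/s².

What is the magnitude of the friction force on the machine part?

The normal reaction is N = m g cos θ = 525.4 N.
Along the slope the weight component is m g sin θ = 160.6 N; friction must supply exactly this, acting up-slope.
Static friction can supply at most μ_s N = 225.9 N.
Since |160.6| ≤ 225.9 N, no slip — friction simply equals what equilibrium demands.

f ≈ 161 N (up the incline)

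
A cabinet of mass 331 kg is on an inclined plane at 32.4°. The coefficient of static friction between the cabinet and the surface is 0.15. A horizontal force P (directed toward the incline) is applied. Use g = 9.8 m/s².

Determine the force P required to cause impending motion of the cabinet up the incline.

At impending motion up the slope, friction acts down-slope at its limit: f = μ_s N.
Perpendicular to the incline: N = m g cos θ + P sin θ.
Along the incline: P cos θ = m g sin θ + μ_s N = m g sin θ + μ_s (m g cos θ + P sin θ).
Solving, P (cos θ − μ_s sin θ) = m g (sin θ + μ_s cos θ), so P = 331×9.8×(sin 32.4° + 0.15 cos 32.4°)/(cos 32.4° − 0.15 sin 32.4°) = 3240×0.6625/0.764 = 2810 N.

P ≈ 2810 N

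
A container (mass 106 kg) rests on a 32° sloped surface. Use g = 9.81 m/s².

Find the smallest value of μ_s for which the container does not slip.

μ_s,min ≈ 0.625

At the slip threshold m g sin θ = μ_s m g cos θ, so μ_s,min = tan θ.
μ_s,min = tan 32° = 0.625.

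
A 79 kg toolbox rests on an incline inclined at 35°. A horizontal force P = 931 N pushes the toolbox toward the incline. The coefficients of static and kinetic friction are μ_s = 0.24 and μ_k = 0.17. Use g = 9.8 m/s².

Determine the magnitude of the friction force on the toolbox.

Normal direction: N = m g cos θ + P sin θ = 1168 N.
Along the incline, the net driving force (taking up-slope positive) is P cos θ − m g sin θ = 762.6 − 444.1 = 318.6 N, so equilibrium requires friction f = -318.6 N (down-slope).
The limit of static friction is μ_s N = 280.4 N.
|f_req| = 318.6 > 280.4 N → the toolbox slides up the incline; f = μ_k N = 0.17 × 1168 = 199 N.

f ≈ 199 N (down the incline)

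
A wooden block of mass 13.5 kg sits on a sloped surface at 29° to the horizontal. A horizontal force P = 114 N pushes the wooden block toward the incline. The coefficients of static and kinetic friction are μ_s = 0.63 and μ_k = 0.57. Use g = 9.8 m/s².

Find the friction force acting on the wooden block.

f ≈ 35.6 N (down the incline)

Resolve perpendicular to the incline: N = m g cos θ + P sin θ = 13.5×9.8×cos 29° + 114×sin 29° = 171 N.
Along the incline, the net driving force (taking up-slope positive) is P cos θ − m g sin θ = 99.71 − 64.14 = 35.57 N, so equilibrium requires friction f = -35.57 N (down-slope).
Maximum static friction: μ_s N = 0.63 × 171 = 107.7 N.
Since 35.57 N is within the 107.7 N limit, the wooden block stays put and friction is exactly 35.6 N.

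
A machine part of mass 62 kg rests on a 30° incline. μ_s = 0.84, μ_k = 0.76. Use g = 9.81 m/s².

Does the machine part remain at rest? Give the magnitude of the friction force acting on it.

N = m g cos θ = 527 N.
Down-slope weight component: m g sin θ = 304 N.
μ_s N = 442 N.
304 ≤ 442 N, so it stays put; friction = 304 N.

f ≈ 304 N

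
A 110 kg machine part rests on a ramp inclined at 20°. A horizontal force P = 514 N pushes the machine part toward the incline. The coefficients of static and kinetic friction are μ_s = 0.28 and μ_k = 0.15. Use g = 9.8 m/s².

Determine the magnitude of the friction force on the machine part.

Resolve perpendicular to the incline: N = m g cos θ + P sin θ = 110×9.8×cos 20° + 514×sin 20° = 1189 N.
Along the incline, the net driving force (taking up-slope positive) is P cos θ − m g sin θ = 483 − 368.7 = 114.3 N, so equilibrium requires friction f = -114.3 N (down-slope).
The limit of static friction is μ_s N = 332.9 N.
|f_req| = 114.3 ≤ 332.9 N → the machine part is in equilibrium; friction equals the required value.

f ≈ 114 N (down the incline)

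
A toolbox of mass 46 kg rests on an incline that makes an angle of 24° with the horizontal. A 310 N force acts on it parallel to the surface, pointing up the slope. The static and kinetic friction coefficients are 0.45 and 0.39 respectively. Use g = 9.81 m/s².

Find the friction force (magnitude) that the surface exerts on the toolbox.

f ≈ 126 N (down the incline)

Perpendicular to the surface, N = m g cos θ = 46·9.81·cos 24° = 412.2 N.
The friction needed for equilibrium is m g sin θ − P = 183.5 − 310 = -126.5 N, measured positive up-slope.
Maximum static friction available: μ_s N = 0.45 × 412.2 = 185.5 N.
Since |-126.5| ≤ 185.5 N, no slip — friction simply equals what equilibrium demands.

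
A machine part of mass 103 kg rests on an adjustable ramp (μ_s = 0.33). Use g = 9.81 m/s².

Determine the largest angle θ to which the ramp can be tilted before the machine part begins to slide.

At the slip threshold, m g sin θ = μ_s · m g cos θ, so tan θ = μ_s.
θ_max = arctan(0.33) = 18.3°.

θ_max ≈ 18.3°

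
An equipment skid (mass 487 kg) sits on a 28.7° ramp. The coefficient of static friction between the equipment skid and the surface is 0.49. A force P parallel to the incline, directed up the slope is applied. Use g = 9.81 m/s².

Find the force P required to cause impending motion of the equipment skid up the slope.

At impending motion up the slope, friction acts down-slope at its limit: f = μ_s N.
P is parallel to the surface, so N = m g cos θ = 4190 N.
Along the incline: P = m g sin θ + μ_s N = 2290 + 0.49×4190 = 4350 N.

P ≈ 4350 N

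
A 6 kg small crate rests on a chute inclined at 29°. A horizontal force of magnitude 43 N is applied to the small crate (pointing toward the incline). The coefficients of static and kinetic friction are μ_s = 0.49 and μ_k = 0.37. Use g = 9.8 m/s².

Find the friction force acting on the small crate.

f ≈ 9.1 N (down the incline)

Normal direction: N = m g cos θ + P sin θ = 72.27 N.
Parallel to the incline: P cos θ − m g sin θ = 37.61 − 28.51 = 9.102 N; the friction needed to balance this is 9.102 N acting down the slope.
The limit of static friction is μ_s N = 35.41 N.
|f_req| = 9.102 ≤ 35.41 N → the small crate is in equilibrium; friction equals the required value.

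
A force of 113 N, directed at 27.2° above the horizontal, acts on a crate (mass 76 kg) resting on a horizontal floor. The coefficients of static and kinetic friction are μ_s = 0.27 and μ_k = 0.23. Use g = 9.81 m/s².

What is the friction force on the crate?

Vertical equilibrium gives N = m g − P sin α = 693.9 N.
Horizontally, friction must balance P cos α = 100.5 N.
The static-friction limit is μ_s N = 187.4 N.
Since 100.5 N does not exceed the limit, the crate stays at rest and f = 101 N.

f ≈ 101 N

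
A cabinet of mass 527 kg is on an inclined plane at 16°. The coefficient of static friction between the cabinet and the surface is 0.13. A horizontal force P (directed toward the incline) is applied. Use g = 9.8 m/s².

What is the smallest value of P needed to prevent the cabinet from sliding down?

P_min ≈ 780 N

The cabinet tends to slide down (tan θ > μ_s), so at the point of impending slip friction acts up-slope at its limit: f = μ_s N.
Perpendicular to the incline: N = m g cos θ + P sin θ.
Along the incline: P cos θ + μ_s N = m g sin θ, i.e. P cos θ + μ_s (m g cos θ + P sin θ) = m g sin θ.
Solving, P (cos θ + μ_s sin θ) = m g (sin θ − μ_s cos θ), so P = 5160×0.1507/0.9971 = 780 N.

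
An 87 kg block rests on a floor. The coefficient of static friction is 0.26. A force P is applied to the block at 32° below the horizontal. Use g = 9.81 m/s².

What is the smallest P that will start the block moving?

N = m g + P sin α (the push presses the block into the floor).
At impending slip, P cos α = μ_s N = μ_s (m g + P sin α).
Solving: P (cos α − μ_s sin α) = μ_s m g → P = 0.26×853/(cos 32° − 0.26 sin 32°) = 222/0.7103 = 312 N.

P ≈ 312 N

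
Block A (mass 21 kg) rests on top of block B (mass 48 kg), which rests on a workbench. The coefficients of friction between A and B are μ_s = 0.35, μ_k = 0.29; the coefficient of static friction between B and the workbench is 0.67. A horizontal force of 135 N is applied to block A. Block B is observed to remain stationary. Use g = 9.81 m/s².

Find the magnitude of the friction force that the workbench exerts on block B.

f ≈ 59.7 N

The normal force B exerts on A is simply A's weight, N₁ = 206 N.
So the A–B interface can sustain at most μ_s N₁ = 72.1 N of static friction.
P = 135 N exceeds that limit, so A slips over B and the interface friction becomes kinetic: f₁ = μ_k N₁ = 0.29×206 = 59.7 N.
B experiences an equal 59.7 N forward from A (third law). B is in equilibrium, so the floor supplies f₂ = 59.7 N of static friction (limit μ_s(m_A+m_B)g = 453.5 N, not exceeded).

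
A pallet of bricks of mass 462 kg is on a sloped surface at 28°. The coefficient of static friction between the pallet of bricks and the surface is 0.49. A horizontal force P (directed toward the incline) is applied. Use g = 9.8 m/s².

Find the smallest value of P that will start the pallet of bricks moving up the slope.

At impending motion up the slope, friction acts down-slope at its limit: f = μ_s N.
Perpendicular to the incline: N = m g cos θ + P sin θ.
Along the incline: P cos θ = m g sin θ + μ_s N = m g sin θ + μ_s (m g cos θ + P sin θ).
Solving, P (cos θ − μ_s sin θ) = m g (sin θ + μ_s cos θ), so P = 462×9.8×(sin 28° + 0.49 cos 28°)/(cos 28° − 0.49 sin 28°) = 4530×0.9021/0.6529 = 6260 N.

P ≈ 6260 N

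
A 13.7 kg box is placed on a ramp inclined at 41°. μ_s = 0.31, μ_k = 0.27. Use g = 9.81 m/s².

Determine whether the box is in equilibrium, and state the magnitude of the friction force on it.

N = m g cos θ = 101 N.
Down-slope weight component: m g sin θ = 88.2 N.
μ_s N = 31.4 N.
88.2 > 31.4 N, so it slides; kinetic friction f = μ_k N = 0.27×101 = 27.4 N.

f ≈ 27.4 N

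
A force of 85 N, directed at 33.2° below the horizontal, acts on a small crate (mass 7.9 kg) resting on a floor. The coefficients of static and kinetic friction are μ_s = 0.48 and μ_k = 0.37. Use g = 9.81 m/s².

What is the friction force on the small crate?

f ≈ 45.9 N

N = m g + P sin α = 77.5 + 85×sin 33.2° = 124 N.
Horizontally, friction must balance P cos α = 71.12 N.
μ_s N = 0.48 × 124 = 59.54 N.
71.12 > 59.54 N → the small crate slides; f = μ_k N = 0.37×124 = 45.9 N.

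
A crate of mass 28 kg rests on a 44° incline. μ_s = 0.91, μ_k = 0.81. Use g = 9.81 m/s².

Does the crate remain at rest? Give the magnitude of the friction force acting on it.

f ≈ 160 N

N = m g cos θ = 198 N.
Down-slope weight component: m g sin θ = 191 N.
μ_s N = 180 N.
191 > 180 N, so it slides; kinetic friction f = μ_k N = 0.81×198 = 160 N.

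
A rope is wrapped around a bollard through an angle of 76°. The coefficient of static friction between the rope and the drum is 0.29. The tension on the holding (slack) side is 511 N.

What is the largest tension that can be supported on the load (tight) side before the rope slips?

T_max ≈ 751 N

At impending slip the capstan equation gives T₂/T₁ = e^{μβ} with β in radians.
β = 76° × π/180 = 1.326 rad.
e^{μβ} = e^{0.29×1.326} = 1.469.
T₂ = T₁ · e^{μβ} = 511 × 1.469 = 751 N.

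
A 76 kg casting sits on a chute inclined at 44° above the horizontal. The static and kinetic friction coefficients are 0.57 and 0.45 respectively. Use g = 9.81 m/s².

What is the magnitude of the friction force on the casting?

Normal force: N = m g cos θ = 76 × 9.81 × cos 44° = 536.3 N.
For equilibrium along the incline, friction must balance the weight component: f = m g sin θ = 517.9 N up the slope.
The static-friction ceiling is μ_s N = 0.57 × 536.3 = 305.7 N.
|517.9| exceeds 305.7 N, so the casting slips down-slope; friction is kinetic, f = μ_k N = 0.45×536.3 = 241 N.

f ≈ 241 N (up the incline)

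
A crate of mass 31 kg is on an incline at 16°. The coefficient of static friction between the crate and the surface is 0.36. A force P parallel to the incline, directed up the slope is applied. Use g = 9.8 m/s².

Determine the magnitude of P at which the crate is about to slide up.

P ≈ 189 N

At impending motion up the slope, friction acts down-slope at its limit: f = μ_s N.
P is parallel to the surface, so N = m g cos θ = 292 N.
Along the incline: P = m g sin θ + μ_s N = 83.7 + 0.36×292 = 189 N.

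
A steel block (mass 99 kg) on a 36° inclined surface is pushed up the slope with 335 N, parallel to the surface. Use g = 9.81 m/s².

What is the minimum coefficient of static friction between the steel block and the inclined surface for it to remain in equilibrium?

N = m g cos θ = 785.7 N.
Friction must make up the shortfall along the incline: f = m g sin θ − P = 570.9 − 335 = 235.9 N.
At the threshold f = μ_s N, so μ_s,min = 235.9/785.7 = 0.3.

μ_s,min ≈ 0.3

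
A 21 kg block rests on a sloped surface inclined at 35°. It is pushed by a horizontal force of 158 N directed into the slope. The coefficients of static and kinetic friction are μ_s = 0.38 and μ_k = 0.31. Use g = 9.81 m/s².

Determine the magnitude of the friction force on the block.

The horizontal push has a component P sin θ into the surface, so N = m g cos θ + P sin θ = 168.8 + 90.63 = 259.4 N.
Along the incline, the net driving force (taking up-slope positive) is P cos θ − m g sin θ = 129.4 − 118.2 = 11.26 N, so equilibrium requires friction f = -11.26 N (down-slope).
The limit of static friction is μ_s N = 98.56 N.
|f_req| = 11.26 ≤ 98.56 N → the block is in equilibrium; friction equals the required value.

f ≈ 11.3 N (down the incline)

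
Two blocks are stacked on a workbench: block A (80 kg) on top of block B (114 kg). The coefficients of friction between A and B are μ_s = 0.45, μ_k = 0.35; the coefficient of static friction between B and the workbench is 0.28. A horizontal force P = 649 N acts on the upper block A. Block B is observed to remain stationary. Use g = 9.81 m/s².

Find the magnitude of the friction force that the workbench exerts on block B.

Normal force at the A–B interface: N₁ = m_A g = 784.8 N.
So the A–B interface can sustain at most μ_s N₁ = 353.2 N of static friction.
Since P = 649 N > 353.2 N, A slides on B; the A–B friction is kinetic: f₁ = μ_k N₁ = 0.35×784.8 = 275 N.
By Newton's third law B feels 275 N forward from A. With B stationary, the floor's static friction on B balances it: f₂ = 275 N (well within μ_s(m_A+m_B)g = 532.9 N).

f ≈ 275 N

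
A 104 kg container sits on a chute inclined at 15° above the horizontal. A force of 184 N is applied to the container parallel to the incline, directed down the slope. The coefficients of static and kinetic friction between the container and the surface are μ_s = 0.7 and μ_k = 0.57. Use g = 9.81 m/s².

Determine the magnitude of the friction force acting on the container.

Perpendicular to the surface, N = m g cos θ = 104·9.81·cos 15° = 985.5 N.
The friction needed for equilibrium is m g sin θ + P = 264.1 + 184 = 448.1 N, measured positive up-slope.
The static-friction ceiling is μ_s N = 0.7 × 985.5 = 689.8 N.
Since |448.1| ≤ 689.8 N, static friction is sufficient; f equals the required value, not μ_s N.

f ≈ 448 N (up the incline)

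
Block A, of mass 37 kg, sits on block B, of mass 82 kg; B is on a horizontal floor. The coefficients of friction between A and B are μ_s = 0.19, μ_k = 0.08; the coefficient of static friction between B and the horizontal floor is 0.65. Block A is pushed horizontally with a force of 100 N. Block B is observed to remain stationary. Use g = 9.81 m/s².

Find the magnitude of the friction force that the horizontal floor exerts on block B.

The normal force B exerts on A is simply A's weight, N₁ = 363 N.
Maximum static friction on A from B: μ_s N₁ = 0.19×363 = 68.96 N.
P = 100 N exceeds that limit, so A slips over B and the interface friction becomes kinetic: f₁ = μ_k N₁ = 0.08×363 = 29 N.
By Newton's third law B feels 29 N forward from A. With B stationary, the floor's static friction on B balances it: f₂ = 29 N (well within μ_s(m_A+m_B)g = 758.8 N).

f ≈ 29 N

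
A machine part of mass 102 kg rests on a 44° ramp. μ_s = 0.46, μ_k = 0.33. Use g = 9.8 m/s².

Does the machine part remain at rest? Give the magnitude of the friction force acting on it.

N = m g cos θ = 719 N.
Down-slope weight component: m g sin θ = 694 N.
μ_s N = 331 N.
694 > 331 N, so it slides; kinetic friction f = μ_k N = 0.33×719 = 237 N.

f ≈ 237 N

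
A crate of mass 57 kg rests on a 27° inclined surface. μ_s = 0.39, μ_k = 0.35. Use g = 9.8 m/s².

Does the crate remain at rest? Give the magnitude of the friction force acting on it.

f ≈ 174 N

N = m g cos θ = 498 N.
Down-slope weight component: m g sin θ = 254 N.
μ_s N = 194 N.
254 > 194 N, so it slides; kinetic friction f = μ_k N = 0.35×498 = 174 N.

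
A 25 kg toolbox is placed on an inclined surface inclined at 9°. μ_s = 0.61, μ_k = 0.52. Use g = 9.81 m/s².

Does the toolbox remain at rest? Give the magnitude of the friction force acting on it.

N = m g cos θ = 242 N.
Down-slope weight component: m g sin θ = 38.4 N.
μ_s N = 148 N.
38.4 ≤ 148 N, so it stays put; friction = 38.4 N.

f ≈ 38.4 N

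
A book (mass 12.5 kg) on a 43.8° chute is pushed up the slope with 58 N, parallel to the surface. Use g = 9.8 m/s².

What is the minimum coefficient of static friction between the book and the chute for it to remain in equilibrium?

μ_s,min ≈ 0.303

N = m g cos θ = 88.42 N.
Friction must make up the shortfall along the incline: f = m g sin θ − P = 84.79 − 58 = 26.79 N.
At the threshold f = μ_s N, so μ_s,min = 26.79/88.42 = 0.303.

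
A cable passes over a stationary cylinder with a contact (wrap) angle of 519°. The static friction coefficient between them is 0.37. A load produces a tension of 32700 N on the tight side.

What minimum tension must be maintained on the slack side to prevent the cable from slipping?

T_min ≈ 1150 N

Capstan equation at impending slip: T_tight/T_slack = e^{μβ}.
β = 519° = 9.058 rad; e^{μβ} = e^{0.37×9.058} = 28.55.
T_slack = T_tight / e^{μβ} = 32700 / 28.55 = 1150 N.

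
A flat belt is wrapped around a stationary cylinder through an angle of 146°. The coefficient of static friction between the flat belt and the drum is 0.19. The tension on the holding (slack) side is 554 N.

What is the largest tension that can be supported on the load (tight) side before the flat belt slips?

T_max ≈ 899 N

At impending slip the capstan equation gives T₂/T₁ = e^{μβ} with β in radians.
β = 146° × π/180 = 2.548 rad.
e^{μβ} = e^{0.19×2.548} = 1.623.
T₂ = T₁ · e^{μβ} = 554 × 1.623 = 899 N.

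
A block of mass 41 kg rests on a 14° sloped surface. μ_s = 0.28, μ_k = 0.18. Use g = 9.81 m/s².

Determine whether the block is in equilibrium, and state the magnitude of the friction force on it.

f ≈ 97.3 N

N = m g cos θ = 390 N.
Down-slope weight component: m g sin θ = 97.3 N.
μ_s N = 109 N.
97.3 ≤ 109 N, so it stays put; friction = 97.3 N.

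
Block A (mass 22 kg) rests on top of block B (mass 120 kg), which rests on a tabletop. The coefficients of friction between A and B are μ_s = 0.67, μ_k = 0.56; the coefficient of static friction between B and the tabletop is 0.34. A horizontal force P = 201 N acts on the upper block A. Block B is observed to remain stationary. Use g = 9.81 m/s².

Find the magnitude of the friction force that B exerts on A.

f ≈ 121 N

Between the blocks, N₁ = m_A g = 215.8 N.
Maximum static friction on A from B: μ_s N₁ = 0.67×215.8 = 144.6 N.
P = 201 N exceeds that limit, so A slips over B and the interface friction becomes kinetic: f₁ = μ_k N₁ = 0.56×215.8 = 121 N.
B experiences an equal 121 N forward from A (third law). B is in equilibrium, so the floor supplies f₂ = 121 N of static friction (limit μ_s(m_A+m_B)g = 473.6 N, not exceeded).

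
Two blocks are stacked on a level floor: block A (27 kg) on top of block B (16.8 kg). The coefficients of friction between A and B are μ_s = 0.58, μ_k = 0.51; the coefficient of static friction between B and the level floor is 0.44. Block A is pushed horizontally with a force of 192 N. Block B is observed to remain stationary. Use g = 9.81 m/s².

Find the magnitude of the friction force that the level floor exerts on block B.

Normal force at the A–B interface: N₁ = m_A g = 264.9 N.
So the A–B interface can sustain at most μ_s N₁ = 153.6 N of static friction.
Since P = 192 N > 153.6 N, A slides on B; the A–B friction is kinetic: f₁ = μ_k N₁ = 0.51×264.9 = 135 N.
By Newton's third law B feels 135 N forward from A. With B stationary, the floor's static friction on B balances it: f₂ = 135 N (well within μ_s(m_A+m_B)g = 189.1 N).

f ≈ 135 N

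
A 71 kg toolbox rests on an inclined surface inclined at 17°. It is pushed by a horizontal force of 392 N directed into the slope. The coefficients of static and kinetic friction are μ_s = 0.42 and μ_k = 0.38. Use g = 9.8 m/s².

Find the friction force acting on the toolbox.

The horizontal push has a component P sin θ into the surface, so N = m g cos θ + P sin θ = 665.4 + 114.6 = 780 N.
Parallel to the incline: P cos θ − m g sin θ = 374.9 − 203.4 = 171.4 N; the friction needed to balance this is 171.4 N acting down the slope.
Maximum static friction: μ_s N = 0.42 × 780 = 327.6 N.
Since 171.4 N is within the 327.6 N limit, the toolbox stays put and friction is exactly 171 N.

f ≈ 171 N (down the incline)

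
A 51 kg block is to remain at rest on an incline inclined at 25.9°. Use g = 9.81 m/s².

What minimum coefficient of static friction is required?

At the slip threshold m g sin θ = μ_s m g cos θ, so μ_s,min = tan θ.
μ_s,min = tan 25.9° = 0.486.

μ_s,min ≈ 0.486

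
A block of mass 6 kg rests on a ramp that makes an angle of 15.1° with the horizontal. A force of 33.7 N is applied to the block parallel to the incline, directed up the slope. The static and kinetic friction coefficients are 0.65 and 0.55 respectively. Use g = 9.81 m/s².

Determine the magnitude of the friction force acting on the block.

f ≈ 18.4 N (down the incline)

Perpendicular to the surface, N = m g cos θ = 6·9.81·cos 15.1° = 56.83 N.
The friction needed for equilibrium is m g sin θ − P = 15.33 − 33.7 = -18.37 N, measured positive up-slope.
The static-friction ceiling is μ_s N = 0.65 × 56.83 = 36.94 N.
Since |-18.37| ≤ 36.94 N, no slip — friction simply equals what equilibrium demands.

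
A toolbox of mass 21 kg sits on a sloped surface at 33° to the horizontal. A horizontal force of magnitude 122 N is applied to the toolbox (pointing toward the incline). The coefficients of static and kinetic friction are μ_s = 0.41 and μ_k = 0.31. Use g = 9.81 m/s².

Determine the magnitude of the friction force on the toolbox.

The horizontal push has a component P sin θ into the surface, so N = m g cos θ + P sin θ = 172.8 + 66.45 = 239.2 N.
Parallel to the incline: P cos θ − m g sin θ = 102.3 − 112.2 = -9.883 N; the friction needed to balance this is 9.883 N acting up the slope.
Maximum static friction: μ_s N = 0.41 × 239.2 = 98.08 N.
Since 9.883 N is within the 98.08 N limit, the toolbox stays put and friction is exactly 9.88 N.

f ≈ 9.88 N (up the incline)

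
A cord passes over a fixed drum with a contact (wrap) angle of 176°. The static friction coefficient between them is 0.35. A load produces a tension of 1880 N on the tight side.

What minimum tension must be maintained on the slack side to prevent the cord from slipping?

T_min ≈ 642 N

Capstan equation at impending slip: T_tight/T_slack = e^{μβ}.
β = 176° = 3.072 rad; e^{μβ} = e^{0.35×3.072} = 2.93.
T_slack = T_tight / e^{μβ} = 1880 / 2.93 = 642 N.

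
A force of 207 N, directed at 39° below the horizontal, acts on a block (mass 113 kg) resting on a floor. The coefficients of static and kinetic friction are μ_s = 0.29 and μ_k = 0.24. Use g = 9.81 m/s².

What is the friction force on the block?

f ≈ 161 N

Vertical equilibrium gives N = m g + P sin α = 1239 N.
For equilibrium, f = P cos α = 207×cos 39° = 160.9 N.
The static-friction limit is μ_s N = 359.3 N.
Since 160.9 N does not exceed the limit, the block stays at rest and f = 161 N.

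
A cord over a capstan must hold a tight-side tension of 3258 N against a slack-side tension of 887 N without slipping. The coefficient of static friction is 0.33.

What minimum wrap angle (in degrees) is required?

T₂/T₁ = e^{μβ} → β = ln(T₂/T₁)/μ.
β = ln(3258/887)/0.33 = 1.301/0.33 = 3.942 rad.
In degrees: β = 3.942 × 180/π = 226°.

β_min ≈ 226°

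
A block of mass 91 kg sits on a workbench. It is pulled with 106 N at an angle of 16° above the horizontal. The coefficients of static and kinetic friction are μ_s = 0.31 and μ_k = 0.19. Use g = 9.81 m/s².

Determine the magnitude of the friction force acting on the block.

f ≈ 102 N

N = m g − P sin α = 892.7 − 106×sin 16° = 863.5 N.
The horizontal driving force is P cos α = 101.9 N, so equilibrium needs friction f = 101.9 N.
The static-friction limit is μ_s N = 267.7 N.
101.9 ≤ 267.7 N → static; friction equals the required 102 N.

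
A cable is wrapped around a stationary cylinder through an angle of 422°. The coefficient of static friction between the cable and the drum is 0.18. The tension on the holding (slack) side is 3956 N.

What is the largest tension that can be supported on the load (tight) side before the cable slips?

At impending slip the capstan equation gives T₂/T₁ = e^{μβ} with β in radians.
β = 422° × π/180 = 7.365 rad.
e^{μβ} = e^{0.18×7.365} = 3.765.
T₂ = T₁ · e^{μβ} = 3956 × 3.765 = 14900 N.

T_max ≈ 14900 N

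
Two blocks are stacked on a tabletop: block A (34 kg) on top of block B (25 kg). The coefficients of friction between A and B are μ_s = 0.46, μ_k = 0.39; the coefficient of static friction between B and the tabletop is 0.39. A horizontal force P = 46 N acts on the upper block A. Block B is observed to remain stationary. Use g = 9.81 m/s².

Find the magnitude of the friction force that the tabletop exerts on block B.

Between the blocks, N₁ = m_A g = 333.5 N.
So the A–B interface can sustain at most μ_s N₁ = 153.4 N of static friction.
P = 46 N is within that limit, so A and B move together (both at rest); the A–B friction is simply f₁ = P = 46 N.
B experiences an equal 46 N forward from A (third law). B is in equilibrium, so the floor supplies f₂ = 46 N of static friction (limit μ_s(m_A+m_B)g = 225.7 N, not exceeded).

f ≈ 46 N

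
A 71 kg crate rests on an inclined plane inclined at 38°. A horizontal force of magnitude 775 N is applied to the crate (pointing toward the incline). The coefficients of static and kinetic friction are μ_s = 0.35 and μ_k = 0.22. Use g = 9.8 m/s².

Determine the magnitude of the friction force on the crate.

f ≈ 182 N (down the incline)

Normal direction: N = m g cos θ + P sin θ = 1025 N.
Along the incline, the net driving force (taking up-slope positive) is P cos θ − m g sin θ = 610.7 − 428.4 = 182.3 N, so equilibrium requires friction f = -182.3 N (down-slope).
Maximum static friction: μ_s N = 0.35 × 1025 = 358.9 N.
Since 182.3 N is within the 358.9 N limit, the crate stays put and friction is exactly 182 N.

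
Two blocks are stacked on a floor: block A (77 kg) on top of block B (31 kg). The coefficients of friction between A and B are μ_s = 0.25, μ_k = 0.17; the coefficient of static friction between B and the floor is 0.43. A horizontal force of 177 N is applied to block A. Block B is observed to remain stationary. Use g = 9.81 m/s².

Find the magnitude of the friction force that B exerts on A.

f ≈ 177 N

Between the blocks, N₁ = m_A g = 755.4 N.
So the A–B interface can sustain at most μ_s N₁ = 188.8 N of static friction.
P = 177 N is within that limit, so A and B move together (both at rest); the A–B friction is simply f₁ = P = 177 N.
By Newton's third law B feels 177 N forward from A. With B stationary, the floor's static friction on B balances it: f₂ = 177 N (well within μ_s(m_A+m_B)g = 455.6 N).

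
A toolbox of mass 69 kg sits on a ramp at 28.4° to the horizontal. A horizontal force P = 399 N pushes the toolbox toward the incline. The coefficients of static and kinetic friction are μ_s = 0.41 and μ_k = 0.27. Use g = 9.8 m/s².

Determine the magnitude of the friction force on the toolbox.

Normal direction: N = m g cos θ + P sin θ = 784.6 N.
Parallel to the incline: P cos θ − m g sin θ = 351 − 321.6 = 29.36 N; the friction needed to balance this is 29.36 N acting down the slope.
The limit of static friction is μ_s N = 321.7 N.
Since 29.36 N is within the 321.7 N limit, the toolbox stays put and friction is exactly 29.4 N.

f ≈ 29.4 N (down the incline)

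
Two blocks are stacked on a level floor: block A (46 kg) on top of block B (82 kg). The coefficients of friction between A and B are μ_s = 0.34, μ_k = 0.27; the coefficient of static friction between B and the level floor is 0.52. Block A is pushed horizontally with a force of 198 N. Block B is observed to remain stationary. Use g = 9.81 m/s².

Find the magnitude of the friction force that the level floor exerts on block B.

Normal force at the A–B interface: N₁ = m_A g = 451.3 N.
So the A–B interface can sustain at most μ_s N₁ = 153.4 N of static friction.
Since P = 198 N > 153.4 N, A slides on B; the A–B friction is kinetic: f₁ = μ_k N₁ = 0.27×451.3 = 122 N.
B experiences an equal 122 N forward from A (third law). B is in equilibrium, so the floor supplies f₂ = 122 N of static friction (limit μ_s(m_A+m_B)g = 653 N, not exceeded).

f ≈ 122 N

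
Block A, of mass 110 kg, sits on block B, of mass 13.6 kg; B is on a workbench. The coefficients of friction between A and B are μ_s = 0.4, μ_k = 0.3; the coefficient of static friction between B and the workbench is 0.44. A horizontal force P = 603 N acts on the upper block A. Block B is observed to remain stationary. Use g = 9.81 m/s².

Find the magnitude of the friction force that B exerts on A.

The normal force B exerts on A is simply A's weight, N₁ = 1079 N.
So the A–B interface can sustain at most μ_s N₁ = 431.6 N of static friction.
P = 603 N exceeds that limit, so A slips over B and the interface friction becomes kinetic: f₁ = μ_k N₁ = 0.3×1079 = 324 N.
By Newton's third law B feels 324 N forward from A. With B stationary, the floor's static friction on B balances it: f₂ = 324 N (well within μ_s(m_A+m_B)g = 533.5 N).

f ≈ 324 N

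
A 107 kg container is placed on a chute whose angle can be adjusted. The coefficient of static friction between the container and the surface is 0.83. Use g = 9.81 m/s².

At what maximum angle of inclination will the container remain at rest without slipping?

At the slip threshold, m g sin θ = μ_s · m g cos θ, so tan θ = μ_s.
θ_max = arctan(0.83) = 39.7°.

θ_max ≈ 39.7°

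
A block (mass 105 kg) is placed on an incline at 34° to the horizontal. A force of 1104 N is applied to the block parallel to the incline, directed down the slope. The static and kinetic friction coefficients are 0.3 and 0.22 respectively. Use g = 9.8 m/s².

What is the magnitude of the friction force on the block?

Normal force: N = m g cos θ = 105 × 9.8 × cos 34° = 853.1 N.
The friction needed for equilibrium is m g sin θ + P = 575.4 + 1104 = 1679 N, measured positive up-slope.
Maximum static friction available: μ_s N = 0.3 × 853.1 = 255.9 N.
Since |1679| > 255.9 N, static friction cannot hold it; the block slides down the incline and kinetic friction applies: f = μ_k N = 0.22 × 853.1 = 188 N.

f ≈ 188 N (up the incline)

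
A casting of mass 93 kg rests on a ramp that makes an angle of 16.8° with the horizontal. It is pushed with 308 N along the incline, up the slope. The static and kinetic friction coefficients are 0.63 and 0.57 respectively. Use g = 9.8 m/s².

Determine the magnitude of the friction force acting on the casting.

f ≈ 44.6 N (down the incline)

The normal reaction is N = m g cos θ = 872.5 N.
Parallel to the incline, ΣF = 0 gives f = m g sin θ − P = 263.4 − 308 = -44.58 N (up-slope positive).
The static-friction ceiling is μ_s N = 0.63 × 872.5 = 549.7 N.
Since |-44.58| ≤ 549.7 N, the casting remains in static equilibrium and friction takes exactly the required value.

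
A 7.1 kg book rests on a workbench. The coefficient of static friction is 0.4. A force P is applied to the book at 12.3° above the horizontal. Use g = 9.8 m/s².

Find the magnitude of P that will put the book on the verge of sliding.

N = m g − P sin α (the pull lifts the book).
At impending slip, P cos α = μ_s N = μ_s (m g − P sin α).
Solving: P (cos α + μ_s sin α) = μ_s m g → P = 0.4×69.6/(cos 12.3° + 0.4 sin 12.3°) = 27.8/1.062 = 26.2 N.

P ≈ 26.2 N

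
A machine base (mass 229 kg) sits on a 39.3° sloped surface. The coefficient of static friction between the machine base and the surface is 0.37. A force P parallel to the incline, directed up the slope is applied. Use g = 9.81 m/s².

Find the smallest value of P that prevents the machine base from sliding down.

The machine base tends to slide down (tan θ > μ_s), so at the point of impending slip friction acts up-slope at its limit: f = μ_s N.
P is parallel to the surface, so N = m g cos θ = 1740 N.
Along the incline: P + μ_s N = m g sin θ, so P = 1420 − 0.37×1740 = 780 N.

P_min ≈ 780 N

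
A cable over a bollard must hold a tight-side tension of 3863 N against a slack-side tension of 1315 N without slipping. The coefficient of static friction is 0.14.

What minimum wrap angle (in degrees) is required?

T₂/T₁ = e^{μβ} → β = ln(T₂/T₁)/μ.
β = ln(3863/1315)/0.14 = 1.078/0.14 = 7.697 rad.
In degrees: β = 7.697 × 180/π = 441°.

β_min ≈ 441°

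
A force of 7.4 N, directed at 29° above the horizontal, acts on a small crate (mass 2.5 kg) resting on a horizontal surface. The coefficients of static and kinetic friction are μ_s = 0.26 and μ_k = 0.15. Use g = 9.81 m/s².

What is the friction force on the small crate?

The vertical component of P reduces the normal force: N = m g − P sin α = 24.53 − 3.588 = 20.94 N.
The horizontal driving force is P cos α = 6.472 N, so equilibrium needs friction f = 6.472 N.
The static-friction limit is μ_s N = 5.444 N.
6.472 > 5.444 N → the small crate slides; f = μ_k N = 0.15×20.94 = 3.14 N.

f ≈ 3.14 N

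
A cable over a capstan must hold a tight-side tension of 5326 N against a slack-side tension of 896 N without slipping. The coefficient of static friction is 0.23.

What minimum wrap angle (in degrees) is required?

T₂/T₁ = e^{μβ} → β = ln(T₂/T₁)/μ.
β = ln(5326/896)/0.23 = 1.782/0.23 = 7.75 rad.
In degrees: β = 7.75 × 180/π = 444°.

β_min ≈ 444°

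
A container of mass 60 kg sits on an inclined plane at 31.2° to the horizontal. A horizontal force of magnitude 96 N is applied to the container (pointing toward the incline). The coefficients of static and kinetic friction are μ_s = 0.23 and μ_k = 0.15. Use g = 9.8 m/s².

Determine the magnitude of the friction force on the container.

f ≈ 82.9 N (up the incline)

Resolve perpendicular to the incline: N = m g cos θ + P sin θ = 60×9.8×cos 31.2° + 96×sin 31.2° = 552.7 N.
Parallel to the incline: P cos θ − m g sin θ = 82.11 − 304.6 = -222.5 N; the friction needed to balance this is 222.5 N acting up the slope.
The limit of static friction is μ_s N = 127.1 N.
|f_req| = 222.5 > 127.1 N → the container slides down the incline; f = μ_k N = 0.15 × 552.7 = 82.9 N.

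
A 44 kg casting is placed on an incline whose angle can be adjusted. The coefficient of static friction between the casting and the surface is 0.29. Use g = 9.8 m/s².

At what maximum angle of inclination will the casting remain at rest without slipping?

At the slip threshold, m g sin θ = μ_s · m g cos θ, so tan θ = μ_s.
θ_max = arctan(0.29) = 16.2°.

θ_max ≈ 16.2°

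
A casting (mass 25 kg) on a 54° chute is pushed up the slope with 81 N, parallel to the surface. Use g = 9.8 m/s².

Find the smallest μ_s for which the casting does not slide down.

μ_s,min ≈ 0.814

N = m g cos θ = 144 N.
Friction must make up the shortfall along the incline: f = m g sin θ − P = 198.2 − 81 = 117.2 N.
At the threshold f = μ_s N, so μ_s,min = 117.2/144 = 0.814.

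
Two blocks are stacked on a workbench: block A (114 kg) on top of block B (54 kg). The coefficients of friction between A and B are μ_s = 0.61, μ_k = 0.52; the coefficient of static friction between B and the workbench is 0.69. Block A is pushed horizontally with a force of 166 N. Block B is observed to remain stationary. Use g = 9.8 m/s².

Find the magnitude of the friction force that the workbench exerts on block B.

The normal force B exerts on A is simply A's weight, N₁ = 1117 N.
Maximum static friction on A from B: μ_s N₁ = 0.61×1117 = 681.5 N.
P = 166 N is within that limit, so A and B move together (both at rest); the A–B friction is simply f₁ = P = 166 N.
By Newton's third law B feels 166 N forward from A. With B stationary, the floor's static friction on B balances it: f₂ = 166 N (well within μ_s(m_A+m_B)g = 1136 N).

f ≈ 166 N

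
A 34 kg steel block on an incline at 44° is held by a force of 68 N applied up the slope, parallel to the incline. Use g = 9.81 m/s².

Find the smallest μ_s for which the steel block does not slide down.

μ_s,min ≈ 0.682

N = m g cos θ = 239.9 N.
Friction must make up the shortfall along the incline: f = m g sin θ − P = 231.7 − 68 = 163.7 N.
At the threshold f = μ_s N, so μ_s,min = 163.7/239.9 = 0.682.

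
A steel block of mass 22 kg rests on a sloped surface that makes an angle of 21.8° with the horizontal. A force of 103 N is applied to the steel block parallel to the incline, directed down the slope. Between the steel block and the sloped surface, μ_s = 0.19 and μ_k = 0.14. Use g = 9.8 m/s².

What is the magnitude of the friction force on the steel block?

Perpendicular to the surface, N = m g cos θ = 22·9.8·cos 21.8° = 200.2 N.
The friction needed for equilibrium is m g sin θ + P = 80.07 + 103 = 183.1 N, measured positive up-slope.
Maximum static friction available: μ_s N = 0.19 × 200.2 = 38.03 N.
Since |183.1| > 38.03 N, static friction cannot hold it; the steel block slides down the incline and kinetic friction applies: f = μ_k N = 0.14 × 200.2 = 28 N.

f ≈ 28 N (up the incline)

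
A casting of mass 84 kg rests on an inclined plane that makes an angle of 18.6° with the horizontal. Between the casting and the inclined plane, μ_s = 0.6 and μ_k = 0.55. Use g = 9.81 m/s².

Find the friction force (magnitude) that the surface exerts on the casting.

f ≈ 263 N (up the incline)

Perpendicular to the surface, N = m g cos θ = 84·9.81·cos 18.6° = 781 N.
Along the slope the weight component is m g sin θ = 262.8 N; friction must supply exactly this, acting up-slope.
Static friction can supply at most μ_s N = 468.6 N.
Since |262.8| ≤ 468.6 N, the casting remains in static equilibrium and friction takes exactly the required value.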